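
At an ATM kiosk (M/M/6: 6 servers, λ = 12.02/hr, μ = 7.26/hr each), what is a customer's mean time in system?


a = 1.6556; ρ = 0.2759; P₀ = 0.190880
Lq = P₀·a^c·ρ/(c!(1−ρ)²) = 0.002874
Wq = Lq/λ = 0.002874/12.02 = 0.0002391 hr
W = Wq + 1/μ = 0.0002391 + 0.13774 = 0.13798 hr

Final: 0.13798 hr


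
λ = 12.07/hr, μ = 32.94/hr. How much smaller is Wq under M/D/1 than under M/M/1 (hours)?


ρ = 12.07/32.94 = 0.3664
Wq(M/M/1) = ρ/(μ−λ) = 0.3664/20.87 = 0.01756 hr
Wq(M/D/1) = ρ/(2(μ−λ)) = 0.008779 hr
Savings = 0.01756 − 0.008779 = 0.008779 hr

Final: 0.008779 hr


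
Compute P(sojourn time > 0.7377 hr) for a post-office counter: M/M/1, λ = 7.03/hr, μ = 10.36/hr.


W ~ Exponential(μ−λ) for M/M/1.
μ − λ = 10.36 − 7.03 = 3.3300
P(W > t) = e^{−(μ−λ)t} = e^{−2.4565} = 0.085731

Final: 0.085731


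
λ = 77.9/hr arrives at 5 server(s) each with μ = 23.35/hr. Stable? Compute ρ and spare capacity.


Total capacity cμ = 5·23.35 = 116.75/hr
ρ = λ/(cμ) = 77.9/116.75 = 0.6672
Stable ⇔ ρ < 1: YES
Spare capacity = cμ − λ = 116.75 − 77.9 = 38.85/hr

Final: ρ = 0.6672; stable; margin = 38.85/hr


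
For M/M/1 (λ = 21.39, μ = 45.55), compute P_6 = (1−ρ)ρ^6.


ρ = 21.39/45.55 = 0.4696
P_n = (1−ρ)·ρ^n = (1 − 0.4696)·0.4696^6 = 0.5304·0.010723 = 0.005688

Final: 0.005688


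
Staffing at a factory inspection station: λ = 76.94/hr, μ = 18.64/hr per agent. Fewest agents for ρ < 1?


Stability requires cμ > λ ⇔ c > λ/μ.
λ/μ = 76.94/18.64 = 4.1277
Minimum integer c = ⌊4.1277⌋ + 1 = 5
Check: 5·18.64 = 93.20 > 76.94, while 4·18.64 = 74.56 ≤ 76.94

Final: 5 servers


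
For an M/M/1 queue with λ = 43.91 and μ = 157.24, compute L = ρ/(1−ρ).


ρ = λ/μ = 43.91/157.24 = 0.2793
L = ρ/(1−ρ) = 0.2793/(1 − 0.2793) = 0.2793/0.7207 = 0.3875

Final: 0.3875


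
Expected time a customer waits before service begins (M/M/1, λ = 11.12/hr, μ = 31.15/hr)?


ρ = 11.12/31.15 = 0.3570
Wq = ρ/(μ−λ) = 0.3570/(31.15 − 11.12) = 0.3570/20.03 = 0.01782 hr

Final: 0.01782 hr


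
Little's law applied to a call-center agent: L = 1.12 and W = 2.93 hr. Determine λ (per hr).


λ = L/W = 1.12/2.93 = 0.3823 /hr

Final: 0.3823 /hr


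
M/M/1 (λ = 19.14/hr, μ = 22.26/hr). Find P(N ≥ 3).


ρ = 19.14/22.26 = 0.8598
P(N ≥ n) = ρ^n = 0.8598^3 = 0.635697

Final: 0.635697


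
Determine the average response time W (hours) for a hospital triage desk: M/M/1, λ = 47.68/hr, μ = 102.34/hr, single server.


W = 1/(μ−λ) = 1/(102.34 − 47.68) = 1/54.66 = 0.01829 hr

Final: 0.01829 hr


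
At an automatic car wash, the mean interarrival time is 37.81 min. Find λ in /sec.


λ = 1/(interarrival time) in consistent units.
1 second = 0.0166667 min, so λ = 0.0166667/37.81 = 0.0004408 per second

Final: 0.0004408 /sec


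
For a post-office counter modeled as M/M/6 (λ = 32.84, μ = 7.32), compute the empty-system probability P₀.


a = λ/μ = 32.84/7.32 = 4.4863; ρ = a/c = 0.7477
Σ_{k=0}^{5} a^k/k! (terms k=0..5) = 1.00000 + 4.48634 + 10.06362 + 15.04960 + 16.87940 + 15.14534 = 62.62430
Tail: a^6/(6!(1−ρ)) = 8153.65637/(720·0.2523) = 44.88926
P₀ = 1/(62.62430 + 44.88926) = 1/107.51356 = 0.009301

Final: 0.009301


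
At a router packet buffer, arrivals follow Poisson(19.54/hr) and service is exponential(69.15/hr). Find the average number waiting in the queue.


ρ = 19.54/69.15 = 0.2826
Lq = ρ²/(1−ρ) = 0.07985/0.7174 = 0.1113

Final: 0.1113


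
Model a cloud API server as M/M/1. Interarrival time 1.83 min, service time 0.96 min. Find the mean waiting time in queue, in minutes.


λ = 60/1.83 = 32.7869 /hr
μ = 60/0.96 = 62.5000 /hr
ρ = λ/μ = 32.7869/62.5000 = 0.5246
Wq = ρ/(μ−λ) = 0.5246/(62.5000−32.7869) = 0.01766 hr
In minutes: 0.01766·60 = 1.059 min

Final: 1.059 min


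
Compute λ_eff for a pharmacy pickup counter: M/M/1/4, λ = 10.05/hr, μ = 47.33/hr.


ρ = 0.2123; P_K = (1−ρ)ρ^4/(1−ρ^5) = 0.001602
λ_eff = λ(1 − P_K) = 10.05·(1 − 0.001602) = 10.05·0.998398 = 10.0339 /hr

Final: 10.0339 /hr


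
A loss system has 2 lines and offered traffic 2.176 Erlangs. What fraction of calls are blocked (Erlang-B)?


B(c,a) = (a^c/c!) / Σ_{k=0}^{c} a^k/k!
a^2/2! = 2.367488
Σ terms (k=0..2): 1.00000 + 2.17600 + 2.36749 = 5.543488
B = 2.367488/5.543488 = 0.427076

Final: 0.427076


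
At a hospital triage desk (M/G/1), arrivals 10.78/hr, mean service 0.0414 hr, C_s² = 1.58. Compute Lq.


ρ = λ·E[S] = 10.78·0.0414 = 0.4463
Lq = ρ²(1+C_s²)/(2(1−ρ)) = 0.1992·(1+1.58)/(2·0.5537)
= 0.1992·2.5800/1.1074 = 0.46403

Final: 0.46403


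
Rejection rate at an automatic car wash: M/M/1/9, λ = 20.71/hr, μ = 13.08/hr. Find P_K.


ρ = λ/μ = 20.71/13.08 = 1.5833
P_K = (1−ρ)ρ^K/(1−ρ^(K+1)) = (-0.5833·62.539038)/(1 − 99.020143)
= -36.481105/-98.020143 = 0.372180

Final: 0.372180


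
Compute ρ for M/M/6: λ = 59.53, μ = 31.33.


ρ = λ/(cμ) = 59.53/(6·31.33) = 59.53/187.98 = 0.3167

Final: 0.3167


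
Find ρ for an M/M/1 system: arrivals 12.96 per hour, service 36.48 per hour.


ρ = λ/μ = 12.96/36.48 = 0.3553

Final: 0.3553


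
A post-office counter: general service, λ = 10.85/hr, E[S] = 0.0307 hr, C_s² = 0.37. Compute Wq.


ρ = λ·E[S] = 10.85·0.0307 = 0.3331
E[S²] = E[S]²(1+C_s²) = 0.0307²·(1+0.37) = 0.001291
Wq = λ·E[S²]/(2(1−ρ)) = 10.85·0.001291/(2·0.6669) = 0.01050 hr

Final: 0.01050 hr


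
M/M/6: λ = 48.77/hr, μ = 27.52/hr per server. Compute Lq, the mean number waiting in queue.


a = λ/μ = 1.7722; ρ = a/6 = 0.2954
P₀ = 0.169845
Lq = P₀·a^c·ρ / (c!·(1−ρ)²) = 0.169845·30.97604·0.2954/(720·0.49652)
= 0.004347

Final: 0.004347


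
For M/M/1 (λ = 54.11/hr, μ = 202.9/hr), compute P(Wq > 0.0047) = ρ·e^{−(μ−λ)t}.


ρ = 54.11/202.9 = 0.2667
P(Wq > t) = ρ·e^{−(μ−λ)t} = 0.2667·e^{−0.6993}
= 0.2667·0.496927 = 0.132522

Final: 0.132522


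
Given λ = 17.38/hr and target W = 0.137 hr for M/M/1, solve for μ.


W = 1/(μ−λ) ⇒ μ − λ = 1/W = 1/0.137 = 7.2993
μ = λ + 1/W = 17.38 + 7.2993 = 24.6793 per hr

Final: 24.6793 /hr


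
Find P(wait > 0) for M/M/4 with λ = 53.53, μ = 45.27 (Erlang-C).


a = λ/μ = 1.1825; ρ = a/4 = 0.2956
P₀ = 0.305552 (from M/M/c formula)
C(c,a) = [a^c/(c!(1−ρ))]·P₀ = [1.95500/(24·0.7044)]·0.305552
= 0.11564·0.305552 = 0.035335

Final: 0.035335


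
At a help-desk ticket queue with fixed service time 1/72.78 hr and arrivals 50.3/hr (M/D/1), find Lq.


ρ = 50.3/72.78 = 0.6911
M/D/1: Lq = ρ²/(2(1−ρ)) = 0.4777/(2·0.3089) = 0.77321

Final: 0.77321


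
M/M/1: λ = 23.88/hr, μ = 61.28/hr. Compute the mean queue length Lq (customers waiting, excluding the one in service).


ρ = 23.88/61.28 = 0.3897
Lq = ρ²/(1−ρ) = 0.1519/0.6103 = 0.2488

Final: 0.2488


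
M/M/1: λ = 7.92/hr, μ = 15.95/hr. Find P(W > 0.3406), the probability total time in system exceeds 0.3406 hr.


W ~ Exponential(μ−λ) for M/M/1.
μ − λ = 15.95 − 7.92 = 8.0300
P(W > t) = e^{−(μ−λ)t} = e^{−2.7350} = 0.064893

Final: 0.064893


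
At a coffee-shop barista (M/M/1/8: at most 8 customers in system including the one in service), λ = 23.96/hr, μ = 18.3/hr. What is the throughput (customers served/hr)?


ρ = 1.3093; P_K = (1−ρ)ρ^8/(1−ρ^9) = 0.259148
λ_eff = λ(1 − P_K) = 23.96·(1 − 0.259148) = 23.96·0.740852 = 17.7508 /hr

Final: 17.7508 /hr


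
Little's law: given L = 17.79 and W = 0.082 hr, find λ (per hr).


λ = L/W = 17.79/0.082 = 216.9512 /hr

Final: 216.9512 /hr


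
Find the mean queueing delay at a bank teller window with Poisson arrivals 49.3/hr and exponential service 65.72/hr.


ρ = 49.3/65.72 = 0.7502
Wq = ρ/(μ−λ) = 0.7502/(65.72 − 49.3) = 0.7502/16.42 = 0.04569 hr

Final: 0.04569 hr


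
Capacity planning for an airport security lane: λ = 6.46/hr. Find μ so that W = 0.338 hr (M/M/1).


W = 1/(μ−λ) ⇒ μ − λ = 1/W = 1/0.338 = 2.9586
μ = λ + 1/W = 6.46 + 2.9586 = 9.4186 per hr

Final: 9.4186 /hr


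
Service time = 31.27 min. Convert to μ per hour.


μ = 1/(service time) in consistent units.
1 hour = 60 min, so μ = 60/31.27 = 1.9188 per hour

Final: 1.9188 /hr


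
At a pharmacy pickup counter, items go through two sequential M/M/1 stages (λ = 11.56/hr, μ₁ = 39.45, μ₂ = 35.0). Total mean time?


Each node sees arrival rate λ = 11.56/hr (tandem ⇒ throughput preserved).
W₁ = 1/(μ₁−λ) = 1/(39.45−11.56) = 0.03586 hr
W₂ = 1/(μ₂−λ) = 1/(35.0−11.56) = 0.04266 hr
W_total = W₁ + W₂ = 0.03586 + 0.04266 = 0.07852 hr

Final: 0.07852 hr


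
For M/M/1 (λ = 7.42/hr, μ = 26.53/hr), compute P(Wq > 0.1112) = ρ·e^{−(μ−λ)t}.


ρ = 7.42/26.53 = 0.2797
P(Wq > t) = ρ·e^{−(μ−λ)t} = 0.2797·e^{−2.1250}
= 0.2797·0.119429 = 0.033402

Final: 0.033402


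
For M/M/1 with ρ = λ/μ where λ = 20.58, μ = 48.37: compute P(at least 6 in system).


ρ = 20.58/48.37 = 0.4255
P(N ≥ n) = ρ^n = 0.4255^6 = 0.005932

Final: 0.005932


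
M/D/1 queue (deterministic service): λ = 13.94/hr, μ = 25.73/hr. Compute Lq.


ρ = 13.94/25.73 = 0.5418
M/D/1: Lq = ρ²/(2(1−ρ)) = 0.2935/(2·0.4582) = 0.32029

Final: 0.32029


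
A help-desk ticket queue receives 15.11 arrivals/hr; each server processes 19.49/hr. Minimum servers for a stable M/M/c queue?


Stability requires cμ > λ ⇔ c > λ/μ.
λ/μ = 15.11/19.49 = 0.7753
Minimum integer c = ⌊0.7753⌋ + 1 = 1
Check: 1·19.49 = 19.49 > 15.11, while 0·19.49 = 0.00 ≤ 15.11

Final: 1 servers


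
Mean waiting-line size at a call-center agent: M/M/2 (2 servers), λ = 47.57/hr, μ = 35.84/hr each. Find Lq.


a = λ/μ = 1.3273; ρ = a/2 = 0.6636
P₀ = 0.202180
Lq = P₀·a^c·ρ / (c!·(1−ρ)²) = 0.202180·1.76169·0.6636/(2·0.11314)
= 1.04466

Final: 1.04466


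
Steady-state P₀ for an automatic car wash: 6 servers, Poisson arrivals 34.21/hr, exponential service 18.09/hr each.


a = λ/μ = 34.21/18.09 = 1.8911; ρ = a/c = 0.3152
Σ_{k=0}^{5} a^k/k! (terms k=0..5) = 1.00000 + 1.89110 + 1.78813 + 1.12718 + 0.53290 + 0.20155 = 6.54086
Tail: a^6/(6!(1−ρ)) = 45.73904/(720·0.6848) = 0.09276
P₀ = 1/(6.54086 + 0.09276) = 1/6.63363 = 0.150747

Final: 0.150747


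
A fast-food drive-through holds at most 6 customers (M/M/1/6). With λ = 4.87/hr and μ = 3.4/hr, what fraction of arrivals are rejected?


ρ = λ/μ = 4.87/3.4 = 1.4324
P_K = (1−ρ)ρ^K/(1−ρ^(K+1)) = (-0.4324·8.635754)/(1 − 12.369448)
= -3.733694/-11.369448 = 0.328397

Final: 0.328397


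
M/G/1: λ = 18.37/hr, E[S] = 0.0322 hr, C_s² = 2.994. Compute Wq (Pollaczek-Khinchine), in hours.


ρ = λ·E[S] = 18.37·0.0322 = 0.5915
E[S²] = E[S]²(1+C_s²) = 0.0322²·(1+2.994) = 0.004141
Wq = λ·E[S²]/(2(1−ρ)) = 18.37·0.004141/(2·0.4085) = 0.09312 hr

Final: 0.09312 hr


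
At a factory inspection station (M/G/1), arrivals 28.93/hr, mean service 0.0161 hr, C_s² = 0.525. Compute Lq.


ρ = λ·E[S] = 28.93·0.0161 = 0.4658
Lq = ρ²(1+C_s²)/(2(1−ρ)) = 0.2169·(1+0.525)/(2·0.5342)
= 0.2169·1.5250/1.0685 = 0.30964

Final: 0.30964


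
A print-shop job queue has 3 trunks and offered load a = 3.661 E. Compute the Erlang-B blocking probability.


B(c,a) = (a^c/c!) / Σ_{k=0}^{c} a^k/k!
a^3/3! = 8.178016
Σ terms (k=0..3): 1.00000 + 3.66100 + 6.70146 + 8.17802 = 19.540476
B = 8.178016/19.540476 = 0.418517

Final: 0.418517


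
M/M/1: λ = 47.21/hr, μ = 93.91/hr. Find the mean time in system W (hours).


W = 1/(μ−λ) = 1/(93.91 − 47.21) = 1/46.70 = 0.02141 hr

Final: 0.02141 hr


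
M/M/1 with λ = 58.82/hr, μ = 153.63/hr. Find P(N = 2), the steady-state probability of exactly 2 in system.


ρ = 58.82/153.63 = 0.3829
P_n = (1−ρ)·ρ^n = (1 − 0.3829)·0.3829^2 = 0.6171·0.146588 = 0.090464

Final: 0.090464


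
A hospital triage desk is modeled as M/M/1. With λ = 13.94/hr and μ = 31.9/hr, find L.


ρ = λ/μ = 13.94/31.9 = 0.4370
L = ρ/(1−ρ) = 0.4370/(1 − 0.4370) = 0.4370/0.5630 = 0.7762

Final: 0.7762


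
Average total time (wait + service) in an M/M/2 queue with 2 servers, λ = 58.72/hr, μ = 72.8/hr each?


a = 0.8066; ρ = 0.4033; P₀ = 0.425215
Lq = P₀·a^c·ρ/(c!(1−ρ)²) = 0.15667
Wq = Lq/λ = 0.15667/58.72 = 0.002668 hr
W = Wq + 1/μ = 0.002668 + 0.01374 = 0.01640 hr

Final: 0.01640 hr


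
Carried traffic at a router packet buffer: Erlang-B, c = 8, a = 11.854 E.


B(8,11.854) = 0.417099 (Erlang-B)
Carried load = a(1 − B) = 11.854·(1 − 0.417099) = 11.854·0.582901 = 6.9097 E

Final: 6.9097 Erlangs


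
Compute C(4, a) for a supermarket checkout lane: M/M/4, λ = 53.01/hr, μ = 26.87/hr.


a = λ/μ = 1.9728; ρ = a/4 = 0.4932
P₀ = 0.134336 (from M/M/c formula)
C(c,a) = [a^c/(c!(1−ρ))]·P₀ = [15.14818/(24·0.5068)]·0.134336
= 1.24543·0.134336 = 0.167306

Final: 0.167306


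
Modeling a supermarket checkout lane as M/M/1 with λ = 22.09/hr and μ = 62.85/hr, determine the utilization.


ρ = λ/μ = 22.09/62.85 = 0.3515

Final: 0.3515


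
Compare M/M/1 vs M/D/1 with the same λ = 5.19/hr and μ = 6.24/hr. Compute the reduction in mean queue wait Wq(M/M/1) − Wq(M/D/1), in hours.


ρ = 5.19/6.24 = 0.8317
Wq(M/M/1) = ρ/(μ−λ) = 0.8317/1.05 = 0.79212 hr
Wq(M/D/1) = ρ/(2(μ−λ)) = 0.39606 hr
Savings = 0.79212 − 0.39606 = 0.39606 hr

Final: 0.39606 hr


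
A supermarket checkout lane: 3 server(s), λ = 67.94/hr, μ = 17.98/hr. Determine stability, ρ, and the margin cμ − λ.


Total capacity cμ = 3·17.98 = 53.94/hr
ρ = λ/(cμ) = 67.94/53.94 = 1.2595
Stable ⇔ ρ < 1: NO
Spare capacity = cμ − λ = 53.94 − 67.94 = -14.00/hr

Final: ρ = 1.2595; unstable; margin = -14.00/hr


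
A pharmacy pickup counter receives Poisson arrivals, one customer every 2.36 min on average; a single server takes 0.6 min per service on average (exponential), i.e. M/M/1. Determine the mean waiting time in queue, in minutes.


λ = 60/2.36 = 25.4237 /hr
μ = 60/0.6 = 100.0000 /hr
ρ = λ/μ = 25.4237/100.0000 = 0.2542
Wq = ρ/(μ−λ) = 0.2542/(100.0000−25.4237) = 0.003409 hr
In minutes: 0.003409·60 = 0.2045 min

Final: 0.2045 min


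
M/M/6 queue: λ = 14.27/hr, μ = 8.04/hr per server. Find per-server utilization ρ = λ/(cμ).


ρ = λ/(cμ) = 14.27/(6·8.04) = 14.27/48.24 = 0.2958

Final: 0.2958


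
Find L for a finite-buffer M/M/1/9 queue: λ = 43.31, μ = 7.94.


ρ = 43.31/7.94 = 5.4547
L = ρ[1 − (K+1)ρ^K + Kρ^(K+1)] / [(1−ρ)(1−ρ^(K+1))]
Numerator: 5.4547·(1 − 10·4274734.356994 + 9·23317222.292368) = 911515449.702540
Denominator: (-4.4547)·(-23317221.292368) = 103870291.827590
L = 911515449.702540/103870291.827590 = 8.7755

Final: 8.7755


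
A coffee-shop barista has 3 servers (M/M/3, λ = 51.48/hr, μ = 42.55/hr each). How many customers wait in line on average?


a = λ/μ = 1.2099; ρ = a/3 = 0.4033
P₀ = 0.291001
Lq = P₀·a^c·ρ / (c!·(1−ρ)²) = 0.291001·1.77099·0.4033/(6·0.35606)
= 0.09729

Final: 0.09729


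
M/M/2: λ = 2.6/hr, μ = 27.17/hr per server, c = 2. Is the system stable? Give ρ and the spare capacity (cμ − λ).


Total capacity cμ = 2·27.17 = 54.34/hr
ρ = λ/(cμ) = 2.6/54.34 = 0.04785
Stable ⇔ ρ < 1: YES
Spare capacity = cμ − λ = 54.34 − 2.6 = 51.74/hr

Final: ρ = 0.04785; stable; margin = 51.74/hr


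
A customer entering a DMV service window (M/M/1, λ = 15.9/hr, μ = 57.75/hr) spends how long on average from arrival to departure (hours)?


W = 1/(μ−λ) = 1/(57.75 − 15.9) = 1/41.85 = 0.02389 hr

Final: 0.02389 hr


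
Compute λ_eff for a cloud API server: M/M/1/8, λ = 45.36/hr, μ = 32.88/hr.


ρ = 1.3796; P_K = (1−ρ)ρ^8/(1−ρ^9) = 0.291222
λ_eff = λ(1 − P_K) = 45.36·(1 − 0.291222) = 45.36·0.708778 = 32.1502 /hr

Final: 32.1502 /hr


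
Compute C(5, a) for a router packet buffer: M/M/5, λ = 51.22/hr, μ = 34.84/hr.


a = λ/μ = 1.4701; ρ = a/5 = 0.2940
P₀ = 0.229563 (from M/M/c formula)
C(c,a) = [a^c/(c!(1−ρ))]·P₀ = [6.86763/(120·0.7060)]·0.229563
= 0.08107·0.229563 = 0.018610

Final: 0.018610


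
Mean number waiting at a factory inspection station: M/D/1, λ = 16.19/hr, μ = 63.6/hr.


ρ = 16.19/63.6 = 0.2546
M/D/1: Lq = ρ²/(2(1−ρ)) = 0.06480/(2·0.7454) = 0.04346

Final: 0.04346


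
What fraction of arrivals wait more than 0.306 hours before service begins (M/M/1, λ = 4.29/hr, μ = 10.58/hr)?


ρ = 4.29/10.58 = 0.4055
P(Wq > t) = ρ·e^{−(μ−λ)t} = 0.4055·e^{−1.9247}
= 0.4055·0.145914 = 0.059165

Final: 0.059165


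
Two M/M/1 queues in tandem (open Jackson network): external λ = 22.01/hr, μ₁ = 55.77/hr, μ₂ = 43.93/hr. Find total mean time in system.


Each node sees arrival rate λ = 22.01/hr (tandem ⇒ throughput preserved).
W₁ = 1/(μ₁−λ) = 1/(55.77−22.01) = 0.02962 hr
W₂ = 1/(μ₂−λ) = 1/(43.93−22.01) = 0.04562 hr
W_total = W₁ + W₂ = 0.02962 + 0.04562 = 0.07524 hr

Final: 0.07524 hr


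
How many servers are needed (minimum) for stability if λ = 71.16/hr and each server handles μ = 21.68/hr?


Stability requires cμ > λ ⇔ c > λ/μ.
λ/μ = 71.16/21.68 = 3.2823
Minimum integer c = ⌊3.2823⌋ + 1 = 4
Check: 4·21.68 = 86.72 > 71.16, while 3·21.68 = 65.04 ≤ 71.16

Final: 4 servers


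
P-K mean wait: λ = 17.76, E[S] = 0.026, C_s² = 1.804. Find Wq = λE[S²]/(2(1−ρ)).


ρ = λ·E[S] = 17.76·0.026 = 0.4618
E[S²] = E[S]²(1+C_s²) = 0.026²·(1+1.804) = 0.001896
Wq = λ·E[S²]/(2(1−ρ)) = 17.76·0.001896/(2·0.5382) = 0.03127 hr

Final: 0.03127 hr


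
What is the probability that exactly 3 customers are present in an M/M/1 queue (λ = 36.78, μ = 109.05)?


ρ = 36.78/109.05 = 0.3373
P_n = (1−ρ)·ρ^n = (1 − 0.3373)·0.3373^3 = 0.6627·0.038367 = 0.025427

Final: 0.025427


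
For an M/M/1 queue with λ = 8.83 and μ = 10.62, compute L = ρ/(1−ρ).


ρ = λ/μ = 8.83/10.62 = 0.8315
L = ρ/(1−ρ) = 0.8315/(1 − 0.8315) = 0.8315/0.1685 = 4.9330

Final: 4.9330


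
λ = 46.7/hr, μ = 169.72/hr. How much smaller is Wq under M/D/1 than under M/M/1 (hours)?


ρ = 46.7/169.72 = 0.2752
Wq(M/M/1) = ρ/(μ−λ) = 0.2752/123.02 = 0.002237 hr
Wq(M/D/1) = ρ/(2(μ−λ)) = 0.001118 hr
Savings = 0.002237 − 0.001118 = 0.001118 hr

Final: 0.001118 hr


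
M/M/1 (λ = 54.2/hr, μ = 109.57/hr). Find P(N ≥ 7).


ρ = 54.2/109.57 = 0.4947
P(N ≥ n) = ρ^n = 0.4947^7 = 0.007247

Final: 0.007247


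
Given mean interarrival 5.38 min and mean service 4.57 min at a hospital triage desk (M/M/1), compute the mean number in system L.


λ = 60/5.38 = 11.1524 /hr
μ = 60/4.57 = 13.1291 /hr
ρ = λ/μ = 11.1524/13.1291 = 0.8494
L = ρ/(1−ρ) = 0.8494/0.1506 = 5.6420

Final: 5.6420


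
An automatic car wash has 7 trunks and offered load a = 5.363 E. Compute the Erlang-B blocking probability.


B(c,a) = (a^c/c!) / Σ_{k=0}^{c} a^k/k!
a^7/7! = 25.317688
Σ terms (k=0..7): 1.00000 + 5.36300 + 14.38088 + 25.70823 + 34.46831 + 36.97071 + 33.04565 + 25.31769 = 176.254461
B = 25.317688/176.254461 = 0.143643

Final: 0.143643


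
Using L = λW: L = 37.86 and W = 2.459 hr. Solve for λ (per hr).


λ = L/W = 37.86/2.459 = 15.3965 /hr

Final: 15.3965 /hr


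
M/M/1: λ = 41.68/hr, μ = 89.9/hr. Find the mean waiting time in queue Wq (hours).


ρ = 41.68/89.9 = 0.4636
Wq = ρ/(μ−λ) = 0.4636/(89.9 − 41.68) = 0.4636/48.22 = 0.009615 hr

Final: 0.009615 hr


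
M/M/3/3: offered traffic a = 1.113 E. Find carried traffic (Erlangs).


B(3,1.113) = 0.077575 (Erlang-B)
Carried load = a(1 − B) = 1.113·(1 − 0.077575) = 1.113·0.922425 = 1.0267 E

Final: 1.0267 Erlangs


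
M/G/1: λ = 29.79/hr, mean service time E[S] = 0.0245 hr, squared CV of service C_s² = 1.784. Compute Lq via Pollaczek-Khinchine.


ρ = λ·E[S] = 29.79·0.0245 = 0.7299
Lq = ρ²(1+C_s²)/(2(1−ρ)) = 0.5327·(1+1.784)/(2·0.2701)
= 0.5327·2.7840/0.5403 = 2.74483

Final: 2.74483


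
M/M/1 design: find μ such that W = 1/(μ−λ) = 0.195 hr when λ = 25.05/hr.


W = 1/(μ−λ) ⇒ μ − λ = 1/W = 1/0.195 = 5.1282
μ = λ + 1/W = 25.05 + 5.1282 = 30.1782 per hr

Final: 30.1782 /hr


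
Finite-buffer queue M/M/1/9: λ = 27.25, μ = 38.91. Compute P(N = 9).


ρ = λ/μ = 27.25/38.91 = 0.7003
P_K = (1−ρ)ρ^K/(1−ρ^(K+1)) = (0.2997·0.040527)/(1 − 0.028383)
= 0.012145/0.971617 = 0.012499

Final: 0.012499


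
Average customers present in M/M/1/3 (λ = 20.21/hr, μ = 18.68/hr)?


ρ = 20.21/18.68 = 1.0819
L = ρ[1 − (K+1)ρ^K + Kρ^(K+1)] / [(1−ρ)(1−ρ^(K+1))]
Numerator: 1.0819·(1 − 4·1.266392 + 3·1.370117) = 0.048450
Denominator: (-0.08191)·(-0.370117) = 0.030315
L = 0.048450/0.030315 = 1.5982

Final: 1.5982


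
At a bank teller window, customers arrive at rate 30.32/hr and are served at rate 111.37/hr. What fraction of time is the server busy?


ρ = λ/μ = 30.32/111.37 = 0.2722

Final: 0.2722


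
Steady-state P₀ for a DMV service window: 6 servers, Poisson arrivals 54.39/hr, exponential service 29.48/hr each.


a = λ/μ = 54.39/29.48 = 1.8450; ρ = a/c = 0.3075
Σ_{k=0}^{5} a^k/k! (terms k=0..5) = 1.00000 + 1.84498 + 1.70197 + 1.04670 + 0.48279 + 0.17815 = 6.25459
Tail: a^6/(6!(1−ρ)) = 39.44114/(720·0.6925) = 0.07910
P₀ = 1/(6.25459 + 0.07910) = 1/6.33369 = 0.157886

Final: 0.157886


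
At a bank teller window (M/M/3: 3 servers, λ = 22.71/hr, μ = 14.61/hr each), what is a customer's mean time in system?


a = 1.5544; ρ = 0.5181; P₀ = 0.197567
Lq = P₀·a^c·ρ/(c!(1−ρ)²) = 0.27597
Wq = Lq/λ = 0.27597/22.71 = 0.01215 hr
W = Wq + 1/μ = 0.01215 + 0.06845 = 0.08060 hr

Final: 0.08060 hr


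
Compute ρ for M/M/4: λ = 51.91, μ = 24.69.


ρ = λ/(cμ) = 51.91/(4·24.69) = 51.91/98.76 = 0.5256

Final: 0.5256


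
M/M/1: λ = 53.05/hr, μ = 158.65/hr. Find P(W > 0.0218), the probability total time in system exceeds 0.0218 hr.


W ~ Exponential(μ−λ) for M/M/1.
μ − λ = 158.65 − 53.05 = 105.6000
P(W > t) = e^{−(μ−λ)t} = e^{−2.3021} = 0.100051

Final: 0.100051


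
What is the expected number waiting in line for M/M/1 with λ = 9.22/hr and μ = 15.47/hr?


ρ = 9.22/15.47 = 0.5960
Lq = ρ²/(1−ρ) = 0.3552/0.4040 = 0.8792

Final: 0.8792


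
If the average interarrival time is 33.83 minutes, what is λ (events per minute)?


λ = 1/(interarrival time) in consistent units.
1 minute = 1 min, so λ = 1/33.83 = 0.02956 per minute

Final: 0.02956 /min


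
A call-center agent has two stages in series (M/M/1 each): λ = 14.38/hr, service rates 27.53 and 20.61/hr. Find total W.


Each node sees arrival rate λ = 14.38/hr (tandem ⇒ throughput preserved).
W₁ = 1/(μ₁−λ) = 1/(27.53−14.38) = 0.07605 hr
W₂ = 1/(μ₂−λ) = 1/(20.61−14.38) = 0.16051 hr
W_total = W₁ + W₂ = 0.07605 + 0.16051 = 0.23656 hr

Final: 0.23656 hr


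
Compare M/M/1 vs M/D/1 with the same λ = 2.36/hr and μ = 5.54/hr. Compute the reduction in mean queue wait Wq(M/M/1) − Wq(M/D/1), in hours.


ρ = 2.36/5.54 = 0.4260
Wq(M/M/1) = ρ/(μ−λ) = 0.4260/3.18 = 0.13396 hr
Wq(M/D/1) = ρ/(2(μ−λ)) = 0.06698 hr
Savings = 0.13396 − 0.06698 = 0.06698 hr

Final: 0.06698 hr


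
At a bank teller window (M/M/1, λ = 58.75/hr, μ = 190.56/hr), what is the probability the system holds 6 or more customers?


ρ = 58.75/190.56 = 0.3083
P(N ≥ n) = ρ^n = 0.3083^6 = 0.0008587

Final: 0.0008587


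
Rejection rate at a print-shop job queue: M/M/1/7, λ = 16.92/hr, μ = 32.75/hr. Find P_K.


ρ = λ/μ = 16.92/32.75 = 0.5166
P_K = (1−ρ)ρ^K/(1−ρ^(K+1)) = (0.4834·0.009825)/(1 − 0.005076)
= 0.004749/0.994924 = 0.004773

Final: 0.004773


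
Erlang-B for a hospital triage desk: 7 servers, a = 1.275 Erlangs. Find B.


B(c,a) = (a^c/c!) / Σ_{k=0}^{c} a^k/k!
a^7/7! = 0.001087
Σ terms (k=0..7): 1.00000 + 1.27500 + 0.81281 + 0.34545 + 0.11011 + 0.02808 + 0.005967 + 0.001087 = 3.578500
B = 0.001087/3.578500 = 0.0003037

Final: 0.0003037


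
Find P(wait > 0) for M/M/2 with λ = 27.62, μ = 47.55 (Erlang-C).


a = λ/μ = 0.5809; ρ = a/2 = 0.2904
P₀ = 0.549870 (from M/M/c formula)
C(c,a) = [a^c/(c!(1−ρ))]·P₀ = [0.33740/(2·0.7096)]·0.549870
= 0.23775·0.549870 = 0.130732

Final: 0.130732


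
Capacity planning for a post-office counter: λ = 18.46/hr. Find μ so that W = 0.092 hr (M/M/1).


W = 1/(μ−λ) ⇒ μ − λ = 1/W = 1/0.092 = 10.8696
μ = λ + 1/W = 18.46 + 10.8696 = 29.3296 per hr

Final: 29.3296 /hr


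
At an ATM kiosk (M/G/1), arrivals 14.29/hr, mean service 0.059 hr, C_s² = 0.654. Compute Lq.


ρ = λ·E[S] = 14.29·0.059 = 0.8431
Lq = ρ²(1+C_s²)/(2(1−ρ)) = 0.7108·(1+0.654)/(2·0.1569)
= 0.7108·1.6540/0.3138 = 3.74696

Final: 3.74696


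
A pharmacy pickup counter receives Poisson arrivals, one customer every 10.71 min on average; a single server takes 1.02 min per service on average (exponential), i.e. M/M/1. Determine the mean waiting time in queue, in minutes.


λ = 60/10.71 = 5.6022 /hr
μ = 60/1.02 = 58.8235 /hr
ρ = λ/μ = 5.6022/58.8235 = 0.09524
Wq = ρ/(μ−λ) = 0.09524/(58.8235−5.6022) = 0.001789 hr
In minutes: 0.001789·60 = 0.1074 min

Final: 0.1074 min


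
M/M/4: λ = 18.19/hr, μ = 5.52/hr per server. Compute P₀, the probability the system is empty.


a = λ/μ = 18.19/5.52 = 3.2953; ρ = a/c = 0.8238
Σ_{k=0}^{3} a^k/k! (terms k=0..3) = 1.00000 + 3.29529 + 5.42947 + 5.96389 = 15.68865
Tail: a^4/(4!(1−ρ)) = 117.91647/(24·0.1762) = 27.88770
P₀ = 1/(15.68865 + 27.88770) = 1/43.57635 = 0.022948

Final: 0.022948


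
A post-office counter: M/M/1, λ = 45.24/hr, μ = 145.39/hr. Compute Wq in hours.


ρ = 45.24/145.39 = 0.3112
Wq = ρ/(μ−λ) = 0.3112/(145.39 − 45.24) = 0.3112/100.15 = 0.003107 hr

Final: 0.003107 hr


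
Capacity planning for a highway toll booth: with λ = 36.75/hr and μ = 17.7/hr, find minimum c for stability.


Stability requires cμ > λ ⇔ c > λ/μ.
λ/μ = 36.75/17.7 = 2.0763
Minimum integer c = ⌊2.0763⌋ + 1 = 3
Check: 3·17.7 = 53.10 > 36.75, while 2·17.7 = 35.40 ≤ 36.75

Final: 3 servers


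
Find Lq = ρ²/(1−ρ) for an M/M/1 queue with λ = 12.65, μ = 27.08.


ρ = 12.65/27.08 = 0.4671
Lq = ρ²/(1−ρ) = 0.2182/0.5329 = 0.4095

Final: 0.4095


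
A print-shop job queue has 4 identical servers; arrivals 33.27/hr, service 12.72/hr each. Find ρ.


ρ = λ/(cμ) = 33.27/(4·12.72) = 33.27/50.88 = 0.6539

Final: 0.6539


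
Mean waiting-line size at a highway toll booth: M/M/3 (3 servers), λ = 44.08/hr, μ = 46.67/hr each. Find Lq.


a = λ/μ = 0.9445; ρ = a/3 = 0.3148
P₀ = 0.385281
Lq = P₀·a^c·ρ / (c!·(1−ρ)²) = 0.385281·0.84258·0.3148/(6·0.46945)
= 0.03629

Final: 0.03629


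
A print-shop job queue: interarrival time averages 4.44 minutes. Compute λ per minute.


λ = 1/(interarrival time) in consistent units.
1 minute = 1 min, so λ = 1/4.44 = 0.2252 per minute

Final: 0.2252 /min


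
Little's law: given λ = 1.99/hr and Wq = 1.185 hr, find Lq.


Lq = λWq = 1.99·1.185 = 2.3582

Final: 2.3582


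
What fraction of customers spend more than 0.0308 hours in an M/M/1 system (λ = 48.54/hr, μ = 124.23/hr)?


W ~ Exponential(μ−λ) for M/M/1.
μ − λ = 124.23 − 48.54 = 75.6900
P(W > t) = e^{−(μ−λ)t} = e^{−2.3313} = 0.097174

Final: 0.097174


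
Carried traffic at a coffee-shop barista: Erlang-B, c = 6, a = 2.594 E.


B(6,2.594) = 0.032164 (Erlang-B)
Carried load = a(1 − B) = 2.594·(1 − 0.032164) = 2.594·0.967836 = 2.5106 E

Final: 2.5106 Erlangs


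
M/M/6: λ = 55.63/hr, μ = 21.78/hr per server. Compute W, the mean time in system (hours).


a = 2.5542; ρ = 0.4257; P₀ = 0.077256
Lq = P₀·a^c·ρ/(c!(1−ρ)²) = 0.03845
Wq = Lq/λ = 0.03845/55.63 = 0.0006912 hr
W = Wq + 1/μ = 0.0006912 + 0.04591 = 0.04660 hr

Final: 0.04660 hr


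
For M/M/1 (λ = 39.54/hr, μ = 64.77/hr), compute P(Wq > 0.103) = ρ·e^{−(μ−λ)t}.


ρ = 39.54/64.77 = 0.6105
P(Wq > t) = ρ·e^{−(μ−λ)t} = 0.6105·e^{−2.5987}
= 0.6105·0.074371 = 0.045401

Final: 0.045401


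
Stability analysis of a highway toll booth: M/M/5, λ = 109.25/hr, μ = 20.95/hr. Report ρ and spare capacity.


Total capacity cμ = 5·20.95 = 104.75/hr
ρ = λ/(cμ) = 109.25/104.75 = 1.0430
Stable ⇔ ρ < 1: NO
Spare capacity = cμ − λ = 104.75 − 109.25 = -4.50/hr

Final: ρ = 1.0430; unstable; margin = -4.50/hr


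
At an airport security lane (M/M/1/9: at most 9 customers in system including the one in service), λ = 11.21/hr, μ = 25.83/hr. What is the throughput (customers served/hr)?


ρ = 0.4340; P_K = (1−ρ)ρ^9/(1−ρ^10) = 0.0003092
λ_eff = λ(1 − P_K) = 11.21·(1 − 0.0003092) = 11.21·0.999691 = 11.2065 /hr

Final: 11.2065 /hr


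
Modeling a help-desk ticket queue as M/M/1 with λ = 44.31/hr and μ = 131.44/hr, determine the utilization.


ρ = λ/μ = 44.31/131.44 = 0.3371

Final: 0.3371


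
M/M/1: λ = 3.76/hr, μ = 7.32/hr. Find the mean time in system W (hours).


W = 1/(μ−λ) = 1/(7.32 − 3.76) = 1/3.56 = 0.2809 hr

Final: 0.2809 hr


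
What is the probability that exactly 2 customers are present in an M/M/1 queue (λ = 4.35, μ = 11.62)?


ρ = 4.35/11.62 = 0.3744
P_n = (1−ρ)·ρ^n = (1 − 0.3744)·0.3744^2 = 0.6256·0.140141 = 0.087679

Final: 0.087679


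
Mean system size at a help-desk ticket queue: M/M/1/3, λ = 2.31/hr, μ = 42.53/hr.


ρ = 2.31/42.53 = 0.05431
L = ρ[1 − (K+1)ρ^K + Kρ^(K+1)] / [(1−ρ)(1−ρ^(K+1))]
Numerator: 0.05431·(1 − 4·0.0001602 + 3·0.000008703) = 0.054281
Denominator: (0.9457)·(0.999991) = 0.945677
L = 0.054281/0.945677 = 0.05740

Final: 0.05740


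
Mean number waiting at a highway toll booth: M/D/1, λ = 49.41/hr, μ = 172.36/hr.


ρ = 49.41/172.36 = 0.2867
M/D/1: Lq = ρ²/(2(1−ρ)) = 0.08218/(2·0.7133) = 0.05760

Final: 0.05760


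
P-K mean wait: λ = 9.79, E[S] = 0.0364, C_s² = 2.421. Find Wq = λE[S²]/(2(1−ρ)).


ρ = λ·E[S] = 9.79·0.0364 = 0.3564
E[S²] = E[S]²(1+C_s²) = 0.0364²·(1+2.421) = 0.004533
Wq = λ·E[S²]/(2(1−ρ)) = 9.79·0.004533/(2·0.6436) = 0.03447 hr

Final: 0.03447 hr


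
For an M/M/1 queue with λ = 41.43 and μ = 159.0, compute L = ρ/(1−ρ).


ρ = λ/μ = 41.43/159.0 = 0.2606
L = ρ/(1−ρ) = 0.2606/(1 − 0.2606) = 0.2606/0.7394 = 0.3524

Final: 0.3524


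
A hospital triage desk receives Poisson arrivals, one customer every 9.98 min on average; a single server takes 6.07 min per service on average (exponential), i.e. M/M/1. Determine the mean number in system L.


λ = 60/9.98 = 6.0120 /hr
μ = 60/6.07 = 9.8847 /hr
ρ = λ/μ = 6.0120/9.8847 = 0.6082
L = ρ/(1−ρ) = 0.6082/0.3918 = 1.5524

Final: 1.5524


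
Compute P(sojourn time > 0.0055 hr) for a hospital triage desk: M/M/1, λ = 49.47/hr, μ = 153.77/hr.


W ~ Exponential(μ−λ) for M/M/1.
μ − λ = 153.77 − 49.47 = 104.3000
P(W > t) = e^{−(μ−λ)t} = e^{−0.5736} = 0.563465

Final: 0.563465


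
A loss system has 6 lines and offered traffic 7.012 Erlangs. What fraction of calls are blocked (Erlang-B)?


B(c,a) = (a^c/c!) / Σ_{k=0}^{c} a^k/k!
a^6/6! = 165.089308
Σ terms (k=0..6): 1.00000 + 7.01200 + 24.58407 + 57.46117 + 100.72943 + 141.26296 + 165.08931 = 497.138940
B = 165.089308/497.138940 = 0.332079

Final: 0.332079


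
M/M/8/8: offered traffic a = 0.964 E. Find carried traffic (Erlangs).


B(8,0.964) = 0.000007054 (Erlang-B)
Carried load = a(1 − B) = 0.964·(1 − 0.000007054) = 0.964·0.999993 = 0.9640 E

Final: 0.9640 Erlangs


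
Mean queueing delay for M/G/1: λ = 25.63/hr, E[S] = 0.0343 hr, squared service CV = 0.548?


ρ = λ·E[S] = 25.63·0.0343 = 0.8791
E[S²] = E[S]²(1+C_s²) = 0.0343²·(1+0.548) = 0.001821
Wq = λ·E[S²]/(2(1−ρ)) = 25.63·0.001821/(2·0.1209) = 0.19306 hr

Final: 0.19306 hr


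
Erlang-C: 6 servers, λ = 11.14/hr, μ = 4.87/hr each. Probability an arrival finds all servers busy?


a = λ/μ = 2.2875; ρ = a/6 = 0.3812
P₀ = 0.101185 (from M/M/c formula)
C(c,a) = [a^c/(c!(1−ρ))]·P₀ = [143.26410/(720·0.6188)]·0.101185
= 0.32158·0.101185 = 0.032539

Final: 0.032539


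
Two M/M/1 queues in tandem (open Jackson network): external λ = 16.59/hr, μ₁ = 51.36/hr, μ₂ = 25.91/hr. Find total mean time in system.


Each node sees arrival rate λ = 16.59/hr (tandem ⇒ throughput preserved).
W₁ = 1/(μ₁−λ) = 1/(51.36−16.59) = 0.02876 hr
W₂ = 1/(μ₂−λ) = 1/(25.91−16.59) = 0.10730 hr
W_total = W₁ + W₂ = 0.02876 + 0.10730 = 0.13606 hr

Final: 0.13606 hr


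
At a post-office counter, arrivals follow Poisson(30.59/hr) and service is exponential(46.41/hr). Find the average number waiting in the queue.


ρ = 30.59/46.41 = 0.6591
Lq = ρ²/(1−ρ) = 0.4344/0.3409 = 1.2745

Final: 1.2745


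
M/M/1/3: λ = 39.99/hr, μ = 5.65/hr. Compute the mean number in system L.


ρ = 39.99/5.65 = 7.0779
L = ρ[1 − (K+1)ρ^K + Kρ^(K+1)] / [(1−ρ)(1−ρ^(K+1))]
Numerator: 7.0779·(1 − 4·354.575618 + 3·2509.642297) = 43257.320435
Denominator: (-6.0779)·(-2508.642297) = 15247.217076
L = 43257.320435/15247.217076 = 2.8371

Final: 2.8371


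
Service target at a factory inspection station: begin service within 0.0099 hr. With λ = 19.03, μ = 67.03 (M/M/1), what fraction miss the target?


ρ = 19.03/67.03 = 0.2839
P(Wq > t) = ρ·e^{−(μ−λ)t} = 0.2839·e^{−0.4752}
= 0.2839·0.621761 = 0.176520

Final: 0.176520


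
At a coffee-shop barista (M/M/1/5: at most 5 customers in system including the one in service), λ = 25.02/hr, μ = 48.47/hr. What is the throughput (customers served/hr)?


ρ = 0.5162; P_K = (1−ρ)ρ^5/(1−ρ^6) = 0.018073
λ_eff = λ(1 − P_K) = 25.02·(1 − 0.018073) = 25.02·0.981927 = 24.5678 /hr

Final: 24.5678 /hr


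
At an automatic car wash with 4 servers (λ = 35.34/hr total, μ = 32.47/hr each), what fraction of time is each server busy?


ρ = λ/(cμ) = 35.34/(4·32.47) = 35.34/129.88 = 0.2721

Final: 0.2721


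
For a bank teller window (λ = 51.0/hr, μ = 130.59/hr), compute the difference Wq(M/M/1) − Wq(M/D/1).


ρ = 51.0/130.59 = 0.3905
Wq(M/M/1) = ρ/(μ−λ) = 0.3905/79.59 = 0.004907 hr
Wq(M/D/1) = ρ/(2(μ−λ)) = 0.002453 hr
Savings = 0.004907 − 0.002453 = 0.002453 hr

Final: 0.002453 hr


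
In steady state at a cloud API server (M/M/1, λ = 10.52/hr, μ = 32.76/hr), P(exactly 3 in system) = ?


ρ = 10.52/32.76 = 0.3211
P_n = (1−ρ)·ρ^n = (1 − 0.3211)·0.3211^3 = 0.6789·0.033114 = 0.022481

Final: 0.022481


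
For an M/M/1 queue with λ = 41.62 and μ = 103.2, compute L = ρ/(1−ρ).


ρ = λ/μ = 41.62/103.2 = 0.4033
L = ρ/(1−ρ) = 0.4033/(1 − 0.4033) = 0.4033/0.5967 = 0.6759

Final: 0.6759


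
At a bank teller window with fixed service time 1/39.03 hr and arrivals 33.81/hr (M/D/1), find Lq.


ρ = 33.81/39.03 = 0.8663
M/D/1: Lq = ρ²/(2(1−ρ)) = 0.7504/(2·0.1337) = 2.80538

Final: 2.80538


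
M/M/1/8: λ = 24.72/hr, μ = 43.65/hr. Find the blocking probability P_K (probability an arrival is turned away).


ρ = λ/μ = 24.72/43.65 = 0.5663
P_K = (1−ρ)ρ^K/(1−ρ^(K+1)) = (0.4337·0.010581)/(1 − 0.005992)
= 0.004589/0.994008 = 0.004616

Final: 0.004616


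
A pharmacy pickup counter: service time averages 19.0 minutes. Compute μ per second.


μ = 1/(service time) in consistent units.
1 second = 0.0166667 min, so μ = 0.0166667/19.0 = 0.0008772 per second

Final: 0.0008772 /sec


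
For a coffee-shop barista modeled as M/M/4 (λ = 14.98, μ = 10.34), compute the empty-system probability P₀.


a = λ/μ = 14.98/10.34 = 1.4487; ρ = a/c = 0.3622
Σ_{k=0}^{3} a^k/k! (terms k=0..3) = 1.00000 + 1.44874 + 1.04943 + 0.50678 = 4.00495
Tail: a^4/(4!(1−ρ)) = 4.40519/(24·0.6378) = 0.28778
P₀ = 1/(4.00495 + 0.28778) = 1/4.29273 = 0.232952

Final: 0.232952


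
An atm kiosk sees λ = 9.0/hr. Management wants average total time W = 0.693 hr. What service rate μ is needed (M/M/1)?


W = 1/(μ−λ) ⇒ μ − λ = 1/W = 1/0.693 = 1.4430
μ = λ + 1/W = 9.0 + 1.4430 = 10.4430 per hr

Final: 10.4430 /hr


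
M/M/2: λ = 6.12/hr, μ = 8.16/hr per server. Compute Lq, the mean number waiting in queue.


a = λ/μ = 0.7500; ρ = a/2 = 0.3750
P₀ = 0.454545
Lq = P₀·a^c·ρ / (c!·(1−ρ)²) = 0.454545·0.56250·0.3750/(2·0.39062)
= 0.12273

Final: 0.12273


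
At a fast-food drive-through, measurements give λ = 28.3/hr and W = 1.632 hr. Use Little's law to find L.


L = λW = 28.3·1.632 = 46.1856

Final: 46.1856


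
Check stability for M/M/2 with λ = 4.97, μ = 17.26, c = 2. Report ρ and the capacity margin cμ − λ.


Total capacity cμ = 2·17.26 = 34.52/hr
ρ = λ/(cμ) = 4.97/34.52 = 0.1440
Stable ⇔ ρ < 1: YES
Spare capacity = cμ − λ = 34.52 − 4.97 = 29.55/hr

Final: ρ = 0.1440; stable; margin = 29.55/hr


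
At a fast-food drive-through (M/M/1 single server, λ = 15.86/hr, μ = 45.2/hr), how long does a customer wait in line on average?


ρ = 15.86/45.2 = 0.3509
Wq = ρ/(μ−λ) = 0.3509/(45.2 − 15.86) = 0.3509/29.34 = 0.01196 hr

Final: 0.01196 hr


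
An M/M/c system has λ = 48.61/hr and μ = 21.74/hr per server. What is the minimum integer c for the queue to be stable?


Stability requires cμ > λ ⇔ c > λ/μ.
λ/μ = 48.61/21.74 = 2.2360
Minimum integer c = ⌊2.2360⌋ + 1 = 3
Check: 3·21.74 = 65.22 > 48.61, while 2·21.74 = 43.48 ≤ 48.61

Final: 3 servers


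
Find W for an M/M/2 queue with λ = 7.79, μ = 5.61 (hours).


a = 1.3886; ρ = 0.6943; P₀ = 0.180431
Lq = P₀·a^c·ρ/(c!(1−ρ)²) = 1.29233
Wq = Lq/λ = 1.29233/7.79 = 0.16590 hr
W = Wq + 1/μ = 0.16590 + 0.17825 = 0.34415 hr

Final: 0.34415 hr


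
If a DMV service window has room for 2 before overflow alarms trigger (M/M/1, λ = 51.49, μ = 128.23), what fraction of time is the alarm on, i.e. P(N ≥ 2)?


ρ = 51.49/128.23 = 0.4015
P(N ≥ n) = ρ^n = 0.4015^2 = 0.161238

Final: 0.161238


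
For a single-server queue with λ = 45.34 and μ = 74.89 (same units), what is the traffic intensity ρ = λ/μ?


ρ = λ/μ = 45.34/74.89 = 0.6054

Final: 0.6054


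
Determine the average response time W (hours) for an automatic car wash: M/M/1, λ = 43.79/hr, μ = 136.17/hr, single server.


W = 1/(μ−λ) = 1/(136.17 − 43.79) = 1/92.38 = 0.01082 hr

Final: 0.01082 hr


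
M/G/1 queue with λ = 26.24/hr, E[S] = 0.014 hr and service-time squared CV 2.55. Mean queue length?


ρ = λ·E[S] = 26.24·0.014 = 0.3674
Lq = ρ²(1+C_s²)/(2(1−ρ)) = 0.1350·(1+2.55)/(2·0.6326)
= 0.1350·3.5500/1.2653 = 0.37864

Final: 0.37864


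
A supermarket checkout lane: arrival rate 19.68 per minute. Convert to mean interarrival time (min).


Mean interarrival time = 1/λ = 1/19.68 minute = 0.05081 minute
In minutes: 0.05081 × 1 = 0.05081 min

Final: 0.05081 min


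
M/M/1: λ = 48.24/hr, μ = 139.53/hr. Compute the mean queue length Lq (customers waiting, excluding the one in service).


ρ = 48.24/139.53 = 0.3457
Lq = ρ²/(1−ρ) = 0.1195/0.6543 = 0.1827

Final: 0.1827


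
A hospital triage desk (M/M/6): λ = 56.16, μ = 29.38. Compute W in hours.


a = 1.9115; ρ = 0.3186; P₀ = 0.147692
Lq = P₀·a^c·ρ/(c!(1−ρ)²) = 0.006866
Wq = Lq/λ = 0.006866/56.16 = 0.0001222 hr
W = Wq + 1/μ = 0.0001222 + 0.03404 = 0.03416 hr

Final: 0.03416 hr


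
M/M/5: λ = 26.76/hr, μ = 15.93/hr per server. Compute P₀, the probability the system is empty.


a = λ/μ = 26.76/15.93 = 1.6798; ρ = a/c = 0.3360
Σ_{k=0}^{4} a^k/k! (terms k=0..4) = 1.00000 + 1.67985 + 1.41095 + 0.79006 + 0.33180 = 5.21265
Tail: a^5/(5!(1−ρ)) = 13.37678/(120·0.6640) = 0.16787
P₀ = 1/(5.21265 + 0.16787) = 1/5.38052 = 0.185855

Final: 0.185855
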